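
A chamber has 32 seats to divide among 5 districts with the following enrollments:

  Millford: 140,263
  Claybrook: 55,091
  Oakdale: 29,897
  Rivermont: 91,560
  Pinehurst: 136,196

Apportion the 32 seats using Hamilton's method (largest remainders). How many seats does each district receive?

The standard divisor is 453007/32 ≈ 14156.469.
Standard quotas: Millford 9.9080, Claybrook 3.8916, Oakdale 2.1119, Rivermont 6.4677, Pinehurst 9.6208.
Lower quotas: Millford 9, Claybrook 3, Oakdale 2, Rivermont 6, Pinehurst 9 (sum 29, leaving 3 seats).
Remainders in descending order: Millford 0.9080, Claybrook 0.8916, Pinehurst 0.6208, Rivermont 0.4677, Oakdale 0.1119.
Largest remainders: Millford, Claybrook, Pinehurst receive the extra seats.

Millford 10; Claybrook 4; Oakdale 2; Rivermont 6; Pinehurst 10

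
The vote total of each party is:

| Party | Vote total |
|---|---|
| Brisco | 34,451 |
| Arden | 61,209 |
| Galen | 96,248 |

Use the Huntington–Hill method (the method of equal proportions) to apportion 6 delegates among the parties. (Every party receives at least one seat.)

Brisco=1; Arden=2; Galen=3

With divisor 33539: modified quotas Brisco 1.027, Arden 1.825, Galen 2.870.
Geometric-mean thresholds: Brisco √(1·2)=1.414, Arden √(1·2)=1.414, Galen √(2·3)=2.449.
Each quota rounded against its threshold gives Brisco 1, Arden 2, Galen 3 (total 6).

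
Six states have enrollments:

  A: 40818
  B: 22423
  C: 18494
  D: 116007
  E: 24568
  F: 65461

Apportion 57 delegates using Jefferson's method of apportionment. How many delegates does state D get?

24

Standard divisor 287771/57 ≈ 5048.614; standard quotas: A 8.085, B 4.441, C 3.663, D 22.978, E 4.866, F 12.966.
Rounding down gives 8, 4, 3, 22, 4, 12 = 53 seats, so the divisor must be adjusted.
With modified divisor 4800: modified quotas A 8.504, B 4.671, C 3.853, D 24.168, E 5.118, F 13.638.
Rounding down: A 8, B 4, C 3, D 24, E 5, F 13 (total 57).
D receives 24.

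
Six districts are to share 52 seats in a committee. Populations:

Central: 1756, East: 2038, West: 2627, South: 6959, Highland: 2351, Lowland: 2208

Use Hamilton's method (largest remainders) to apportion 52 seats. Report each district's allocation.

The standard divisor is 17939/52 ≈ 344.981.
Standard quotas: Central 5.0901, East 5.9076, West 7.6149, South 20.1721, Highland 6.8149, Lowland 6.4004.
Lower quotas: Central 5, East 5, West 7, South 20, Highland 6, Lowland 6 (sum 49, leaving 3 seats).
Remainders in descending order: East 0.9076, Highland 0.8149, West 0.6149, Lowland 0.4004, South 0.1721, Central 0.0901.
Largest remainders: East, Highland, West receive the extra seats.

Central=5, East=6, West=8, South=20, Highland=7, Lowland=6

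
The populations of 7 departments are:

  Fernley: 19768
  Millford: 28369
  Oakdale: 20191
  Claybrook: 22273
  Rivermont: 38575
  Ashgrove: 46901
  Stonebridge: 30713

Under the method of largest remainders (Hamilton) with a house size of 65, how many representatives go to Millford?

The standard divisor is 206790/65 ≈ 3181.385.
Standard quotas: Fernley 6.2136, Millford 8.9172, Oakdale 6.3466, Claybrook 7.0010, Rivermont 12.1252, Ashgrove 14.7423, Stonebridge 9.6540.
Lower quotas: Fernley 6, Millford 8, Oakdale 6, Claybrook 7, Rivermont 12, Ashgrove 14, Stonebridge 9 (sum 62, leaving 3 seats).
Remainders in descending order: Millford 0.9172, Ashgrove 0.7423, Stonebridge 0.6540, Oakdale 0.3466, Fernley 0.2136, Rivermont 0.1252, Claybrook 0.0010.
The surplus seats go to Millford, Ashgrove, Stonebridge.
Millford receives 9.

9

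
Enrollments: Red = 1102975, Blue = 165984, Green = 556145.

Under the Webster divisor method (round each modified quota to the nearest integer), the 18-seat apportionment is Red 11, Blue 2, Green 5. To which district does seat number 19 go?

Green

Priority for the next seat is population ÷ (current seats + 0.5).
Priorities: Red 95910.870, Blue 66393.600, Green 101117.273.
Highest priority: Green.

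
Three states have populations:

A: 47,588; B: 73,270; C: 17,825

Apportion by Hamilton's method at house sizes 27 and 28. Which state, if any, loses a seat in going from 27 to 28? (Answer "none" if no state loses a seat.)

C

At 27 seats: A 9, B 14, C 4.
At 28 seats: A 10, B 15, C 3.
C drops from 4 to 3.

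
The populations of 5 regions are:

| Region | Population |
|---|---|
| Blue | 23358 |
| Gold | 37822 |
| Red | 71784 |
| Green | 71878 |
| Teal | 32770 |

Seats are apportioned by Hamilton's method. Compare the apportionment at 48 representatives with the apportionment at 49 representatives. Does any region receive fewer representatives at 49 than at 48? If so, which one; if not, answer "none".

Teal

At 48 seats: Blue 5, Gold 8, Red 14, Green 14, Teal 7.
At 49 seats: Blue 5, Gold 8, Red 15, Green 15, Teal 6.
Teal drops from 7 to 6.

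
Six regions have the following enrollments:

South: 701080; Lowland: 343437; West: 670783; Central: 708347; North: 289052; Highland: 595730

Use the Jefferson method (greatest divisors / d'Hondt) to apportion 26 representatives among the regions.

Standard divisor 3308429/26 ≈ 127247.269; standard quotas: South 5.510, Lowland 2.699, West 5.271, Central 5.567, North 2.272, Highland 4.682.
Rounding down gives 5, 2, 5, 5, 2, 4 = 23 seats, so the divisor must be adjusted.
With modified divisor 115700: modified quotas South 6.059, Lowland 2.968, West 5.798, Central 6.122, North 2.498, Highland 5.149.
Rounding down: South 6, Lowland 2, West 5, Central 6, North 2, Highland 5 (total 26).

South 6, Lowland 2, West 5, Central 6, North 2, Highland 5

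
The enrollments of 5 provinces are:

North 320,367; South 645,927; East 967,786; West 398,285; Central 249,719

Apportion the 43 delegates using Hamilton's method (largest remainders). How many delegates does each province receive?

North: 5; South: 11; East: 16; West: 7; Central: 4

Standard divisor: 2582084 ÷ 43 ≈ 60048.465.
Standard quotas: North 5.3351, South 10.7568, East 16.1167, West 6.6327, Central 4.1586.
Lower quotas: North 5, South 10, East 16, West 6, Central 4 (sum 41, leaving 2 seats).
Remainders in descending order: South 0.7568, West 0.6327, North 0.3351, Central 0.1586, East 0.1167.
Largest remainders: South, West receive the extra seats.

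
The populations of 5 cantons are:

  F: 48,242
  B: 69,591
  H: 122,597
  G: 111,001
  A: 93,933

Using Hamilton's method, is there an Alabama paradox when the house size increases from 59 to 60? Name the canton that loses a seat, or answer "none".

At 59 seats: F 6, B 9, H 16, G 15, A 13.
At 60 seats: F 6, B 9, H 17, G 15, A 13.
No canton's allocation decreased.

none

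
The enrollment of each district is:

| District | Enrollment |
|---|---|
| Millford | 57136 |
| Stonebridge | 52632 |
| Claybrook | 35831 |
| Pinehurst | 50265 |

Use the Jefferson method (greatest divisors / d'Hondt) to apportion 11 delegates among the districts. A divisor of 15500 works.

With modified divisor 15500: modified quotas Millford 3.686, Stonebridge 3.396, Claybrook 2.312, Pinehurst 3.243.
Rounding down: Millford 3, Stonebridge 3, Claybrook 2, Pinehurst 3 (total 11).

Millford 3, Stonebridge 3, Claybrook 2, Pinehurst 3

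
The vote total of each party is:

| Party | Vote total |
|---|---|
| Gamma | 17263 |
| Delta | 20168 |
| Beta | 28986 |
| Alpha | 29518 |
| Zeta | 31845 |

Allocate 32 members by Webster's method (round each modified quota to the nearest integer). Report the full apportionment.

Gamma 4, Delta 5, Beta 7, Alpha 8, Zeta 8

Standard divisor 127780/32 ≈ 3993.125; standard quotas: Gamma 4.323, Delta 5.051, Beta 7.259, Alpha 7.392, Zeta 7.975.
Rounding to the nearest integer gives 4, 5, 7, 7, 8 = 31 seats, so the divisor must be adjusted.
With modified divisor 3900: modified quotas Gamma 4.426, Delta 5.171, Beta 7.432, Alpha 7.569, Zeta 8.165.
Rounding to the nearest integer: Gamma 4, Delta 5, Beta 7, Alpha 8, Zeta 8 (total 32).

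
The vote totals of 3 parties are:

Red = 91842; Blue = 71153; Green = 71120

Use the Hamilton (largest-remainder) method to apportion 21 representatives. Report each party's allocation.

Red 8, Blue 7, Green 6

Total 234115; standard divisor 234115/21 ≈ 11148.333.
Standard quotas: Red 8.2382, Blue 6.3824, Green 6.3794.
Lower quotas: Red 8, Blue 6, Green 6 (sum 20, leaving 1 seat).
Remainders in descending order: Blue 0.3824, Green 0.3794, Red 0.2382.
Largest remainder: Blue receives the extra seat.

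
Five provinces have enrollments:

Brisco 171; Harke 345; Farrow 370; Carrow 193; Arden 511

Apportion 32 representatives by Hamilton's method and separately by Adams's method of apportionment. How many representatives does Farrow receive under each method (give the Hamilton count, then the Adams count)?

8 and 7

Hamilton: Brisco 3, Harke 7, Farrow 8, Carrow 4, Arden 10.
Adams: Brisco 4, Harke 7, Farrow 7, Carrow 4, Arden 10.
Farrow gets 8 under Hamilton and 7 under Adams.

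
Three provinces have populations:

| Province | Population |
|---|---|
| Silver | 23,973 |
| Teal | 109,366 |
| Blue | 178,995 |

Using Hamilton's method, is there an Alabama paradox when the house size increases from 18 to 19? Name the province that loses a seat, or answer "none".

Silver

At 18 seats: Silver 2, Teal 6, Blue 10.
At 19 seats: Silver 1, Teal 7, Blue 11.
Silver drops from 2 to 1.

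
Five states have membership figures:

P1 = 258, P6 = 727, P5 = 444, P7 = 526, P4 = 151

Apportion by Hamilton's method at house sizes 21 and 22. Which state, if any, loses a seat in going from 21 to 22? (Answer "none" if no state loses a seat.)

At 21 seats: P1 3, P6 7, P5 4, P7 5, P4 2.
At 22 seats: P1 3, P6 8, P5 5, P7 5, P4 1.
P4 drops from 2 to 1.

P4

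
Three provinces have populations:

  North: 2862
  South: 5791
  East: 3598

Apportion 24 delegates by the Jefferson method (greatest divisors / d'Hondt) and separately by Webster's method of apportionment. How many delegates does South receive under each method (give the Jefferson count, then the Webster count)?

12 and 11

Jefferson: North 5, South 12, East 7.
Webster: North 6, South 11, East 7.
South gets 12 under Jefferson and 11 under Webster.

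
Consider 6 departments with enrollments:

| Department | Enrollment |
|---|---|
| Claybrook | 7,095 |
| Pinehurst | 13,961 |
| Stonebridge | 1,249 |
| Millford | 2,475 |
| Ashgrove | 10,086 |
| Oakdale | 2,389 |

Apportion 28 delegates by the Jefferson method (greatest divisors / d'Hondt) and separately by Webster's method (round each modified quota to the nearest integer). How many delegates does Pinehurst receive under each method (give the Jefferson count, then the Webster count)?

Jefferson: Claybrook 5, Pinehurst 11, Stonebridge 1, Millford 2, Ashgrove 8, Oakdale 1.
Webster: Claybrook 5, Pinehurst 10, Stonebridge 1, Millford 2, Ashgrove 8, Oakdale 2.
Pinehurst gets 11 under Jefferson and 10 under Webster.

11 and 10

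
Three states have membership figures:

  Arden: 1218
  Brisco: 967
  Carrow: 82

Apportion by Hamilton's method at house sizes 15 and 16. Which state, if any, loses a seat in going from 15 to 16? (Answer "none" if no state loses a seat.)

At 15 seats: Arden 8, Brisco 6, Carrow 1.
At 16 seats: Arden 9, Brisco 7, Carrow 0.
Carrow drops from 1 to 0.

Carrow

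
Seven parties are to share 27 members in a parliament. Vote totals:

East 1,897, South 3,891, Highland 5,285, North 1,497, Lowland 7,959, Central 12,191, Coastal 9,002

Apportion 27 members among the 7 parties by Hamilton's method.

East=1; South=3; Highland=3; North=1; Lowland=5; Central=8; Coastal=6

Standard divisor: 41722 ÷ 27 ≈ 1545.259.
Standard quotas: East 1.2276, South 2.5180, Highland 3.4201, North 0.9688, Lowland 5.1506, Central 7.8893, Coastal 5.8256.
Lower quotas: East 1, South 2, Highland 3, North 0, Lowland 5, Central 7, Coastal 5 (sum 23, leaving 4 seats).
Remainders in descending order: North 0.9688, Central 0.8893, Coastal 0.8256, South 0.5180, Highland 0.4201, East 0.2276, Lowland 0.1506.
The surplus seats go to North, Central, Coastal, South.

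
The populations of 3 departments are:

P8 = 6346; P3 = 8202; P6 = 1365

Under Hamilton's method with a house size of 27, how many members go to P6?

The standard divisor is 15913/27 ≈ 589.37.
Standard quotas: P8 10.7674, P3 13.9165, P6 2.3160.
Lower quotas: P8 10, P3 13, P6 2 (sum 25, leaving 2 seats).
Remainders in descending order: P3 0.9165, P8 0.7674, P6 0.3160.
Largest remainders: P3, P8 receive the extra seats.
P6 receives 2.

2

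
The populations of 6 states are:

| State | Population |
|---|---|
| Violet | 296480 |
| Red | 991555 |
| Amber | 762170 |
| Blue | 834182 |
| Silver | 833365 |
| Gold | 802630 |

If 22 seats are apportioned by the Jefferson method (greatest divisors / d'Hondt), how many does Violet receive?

1

Standard divisor 4520382/22 ≈ 205471.909; standard quotas: Violet 1.443, Red 4.826, Amber 3.709, Blue 4.060, Silver 4.056, Gold 3.906.
Rounding down gives 1, 4, 3, 4, 4, 3 = 19 seats, so the divisor must be adjusted.
With modified divisor 178700: modified quotas Violet 1.659, Red 5.549, Amber 4.265, Blue 4.668, Silver 4.663, Gold 4.491.
Rounding down: Violet 1, Red 5, Amber 4, Blue 4, Silver 4, Gold 4 (total 22).
Violet receives 1.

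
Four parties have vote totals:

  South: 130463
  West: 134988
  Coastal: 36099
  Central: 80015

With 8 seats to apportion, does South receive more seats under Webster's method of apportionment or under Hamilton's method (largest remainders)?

Webster: South 2, West 3, Coastal 1, Central 2.
Hamilton: South 3, West 3, Coastal 1, Central 1.
South gets 2 under Webster and 3 under Hamilton.

Hamilton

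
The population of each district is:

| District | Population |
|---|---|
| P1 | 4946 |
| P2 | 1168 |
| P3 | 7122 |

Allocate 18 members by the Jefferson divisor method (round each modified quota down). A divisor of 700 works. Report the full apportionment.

With modified divisor 700: modified quotas P1 7.066, P2 1.669, P3 10.174.
Rounding down: P1 7, P2 1, P3 10 (total 18).

P1 7, P2 1, P3 10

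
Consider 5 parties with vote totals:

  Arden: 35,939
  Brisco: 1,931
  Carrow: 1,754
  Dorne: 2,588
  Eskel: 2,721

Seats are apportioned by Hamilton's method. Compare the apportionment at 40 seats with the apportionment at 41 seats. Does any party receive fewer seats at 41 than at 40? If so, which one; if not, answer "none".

none

At 40 seats: Arden 32, Brisco 2, Carrow 2, Dorne 2, Eskel 2.
At 41 seats: Arden 33, Brisco 2, Carrow 2, Dorne 2, Eskel 2.
No party's allocation decreased.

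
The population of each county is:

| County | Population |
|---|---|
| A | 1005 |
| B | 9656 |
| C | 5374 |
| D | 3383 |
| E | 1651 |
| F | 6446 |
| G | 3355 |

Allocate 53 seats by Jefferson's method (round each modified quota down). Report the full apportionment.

Standard divisor 30870/53 ≈ 582.453; standard quotas: A 1.725, B 16.578, C 9.226, D 5.808, E 2.835, F 11.067, G 5.760.
Rounding down gives 1, 16, 9, 5, 2, 11, 5 = 49 seats, so the divisor must be adjusted.
With modified divisor 540: modified quotas A 1.861, B 17.881, C 9.952, D 6.265, E 3.057, F 11.937, G 6.213.
Rounding down: A 1, B 17, C 9, D 6, E 3, F 11, G 6 (total 53).

A: 1, B: 17, C: 9, D: 6, E: 3, F: 11, G: 6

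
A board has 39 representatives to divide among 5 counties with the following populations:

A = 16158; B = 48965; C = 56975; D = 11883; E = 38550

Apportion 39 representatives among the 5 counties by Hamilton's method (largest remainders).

The standard divisor is 172531/39 ≈ 4423.872.
Standard quotas: A 3.6525, B 11.0684, C 12.8790, D 2.6861, E 8.7141.
Lower quotas: A 3, B 11, C 12, D 2, E 8 (sum 36, leaving 3 seats).
Remainders in descending order: C 0.8790, E 0.7141, D 0.6861, A 0.6525, B 0.0684.
The surplus seats go to C, E, D.

A 3, B 11, C 13, D 3, E 9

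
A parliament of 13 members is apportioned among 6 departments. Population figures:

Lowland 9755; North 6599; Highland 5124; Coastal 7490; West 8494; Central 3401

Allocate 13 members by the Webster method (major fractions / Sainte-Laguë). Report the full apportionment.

Standard divisor 40863/13 ≈ 3143.308; standard quotas: Lowland 3.103, North 2.099, Highland 1.630, Coastal 2.383, West 2.702, Central 1.082.
Rounding to the nearest integer gives Lowland 3, North 2, Highland 2, Coastal 2, West 3, Central 1 — total 13, matching the house size, so no adjustment is needed.

Lowland 3; North 2; Highland 2; Coastal 2; West 3; Central 1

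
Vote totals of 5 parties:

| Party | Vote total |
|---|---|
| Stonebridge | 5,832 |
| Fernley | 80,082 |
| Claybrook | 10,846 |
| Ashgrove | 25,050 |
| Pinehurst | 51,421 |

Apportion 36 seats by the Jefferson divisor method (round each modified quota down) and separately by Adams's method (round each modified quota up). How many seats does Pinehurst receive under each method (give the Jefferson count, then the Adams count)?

Jefferson: Stonebridge 1, Fernley 17, Claybrook 2, Ashgrove 5, Pinehurst 11.
Adams: Stonebridge 2, Fernley 16, Claybrook 3, Ashgrove 5, Pinehurst 10.
Pinehurst gets 11 under Jefferson and 10 under Adams.

11 and 10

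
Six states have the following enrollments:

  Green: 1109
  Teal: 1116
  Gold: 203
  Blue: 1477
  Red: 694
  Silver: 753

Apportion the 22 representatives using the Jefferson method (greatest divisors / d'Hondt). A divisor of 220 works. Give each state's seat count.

With modified divisor 220: modified quotas Green 5.041, Teal 5.073, Gold 0.923, Blue 6.714, Red 3.155, Silver 3.423.
Rounding down: Green 5, Teal 5, Gold 0, Blue 6, Red 3, Silver 3 (total 22).

Green=5; Teal=5; Gold=0; Blue=6; Red=3; Silver=3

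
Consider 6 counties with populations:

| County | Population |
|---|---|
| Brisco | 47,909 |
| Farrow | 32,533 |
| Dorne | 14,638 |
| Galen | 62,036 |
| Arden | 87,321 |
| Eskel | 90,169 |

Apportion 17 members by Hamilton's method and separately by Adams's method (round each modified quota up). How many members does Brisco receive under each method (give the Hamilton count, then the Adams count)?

2 and 3

Hamilton: Brisco 2, Farrow 2, Dorne 1, Galen 3, Arden 4, Eskel 5.
Adams: Brisco 3, Farrow 2, Dorne 1, Galen 3, Arden 4, Eskel 4.
Brisco gets 2 under Hamilton and 3 under Adams.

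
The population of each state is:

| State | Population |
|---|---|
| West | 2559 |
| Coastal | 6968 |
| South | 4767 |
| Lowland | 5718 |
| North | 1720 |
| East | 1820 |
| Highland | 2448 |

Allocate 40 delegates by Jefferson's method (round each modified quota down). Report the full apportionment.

Standard divisor 26000/40 ≈ 650; standard quotas: West 3.937, Coastal 10.720, South 7.334, Lowland 8.797, North 2.646, East 2.800, Highland 3.766.
Rounding down gives 3, 10, 7, 8, 2, 2, 3 = 35 seats, so the divisor must be adjusted.
With modified divisor 600: modified quotas West 4.265, Coastal 11.613, South 7.945, Lowland 9.530, North 2.867, East 3.033, Highland 4.080.
Rounding down: West 4, Coastal 11, South 7, Lowland 9, North 2, East 3, Highland 4 (total 40).

West 4, Coastal 11, South 7, Lowland 9, North 2, East 3, Highland 4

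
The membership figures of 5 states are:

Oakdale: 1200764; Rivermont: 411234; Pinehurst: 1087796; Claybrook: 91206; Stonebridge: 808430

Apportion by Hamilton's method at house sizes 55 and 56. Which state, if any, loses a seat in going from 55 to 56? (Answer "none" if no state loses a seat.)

Claybrook

At 55 seats: Oakdale 18, Rivermont 6, Pinehurst 17, Claybrook 2, Stonebridge 12.
At 56 seats: Oakdale 19, Rivermont 6, Pinehurst 17, Claybrook 1, Stonebridge 13.
Claybrook drops from 2 to 1.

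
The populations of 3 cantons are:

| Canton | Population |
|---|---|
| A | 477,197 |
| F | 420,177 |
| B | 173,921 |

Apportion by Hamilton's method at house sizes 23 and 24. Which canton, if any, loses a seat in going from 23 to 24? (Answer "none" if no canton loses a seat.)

none

At 23 seats: A 10, F 9, B 4.
At 24 seats: A 11, F 9, B 4.
No canton's allocation decreased.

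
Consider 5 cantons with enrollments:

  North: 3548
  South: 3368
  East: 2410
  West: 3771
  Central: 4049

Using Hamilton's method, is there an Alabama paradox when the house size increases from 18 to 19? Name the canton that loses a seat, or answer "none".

none

At 18 seats: North 4, South 4, East 2, West 4, Central 4.
At 19 seats: North 4, South 4, East 3, West 4, Central 4.
No canton's allocation decreased.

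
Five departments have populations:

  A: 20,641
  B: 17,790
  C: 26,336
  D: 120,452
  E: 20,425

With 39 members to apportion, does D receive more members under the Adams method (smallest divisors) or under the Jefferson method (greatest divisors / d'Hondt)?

Adams: A 4, B 4, C 5, D 22, E 4.
Jefferson: A 4, B 3, C 5, D 23, E 4.
D gets 22 under Adams and 23 under Jefferson.

Jefferson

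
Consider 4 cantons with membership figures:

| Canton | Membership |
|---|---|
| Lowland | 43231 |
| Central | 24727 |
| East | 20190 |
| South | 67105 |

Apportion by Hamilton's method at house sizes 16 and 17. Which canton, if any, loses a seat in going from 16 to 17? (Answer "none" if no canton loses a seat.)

At 16 seats: Lowland 4, Central 3, East 2, South 7.
At 17 seats: Lowland 5, Central 3, East 2, South 7.
No canton's allocation decreased.

none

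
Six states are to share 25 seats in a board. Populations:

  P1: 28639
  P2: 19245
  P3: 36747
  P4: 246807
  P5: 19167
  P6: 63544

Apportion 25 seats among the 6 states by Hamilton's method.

P1: 2, P2: 1, P3: 2, P4: 15, P5: 1, P6: 4

Standard divisor: 414149 ÷ 25 ≈ 16565.96.
Standard quotas: P1 1.7288, P2 1.1617, P3 2.2182, P4 14.8984, P5 1.1570, P6 3.8358.
Lower quotas: P1 1, P2 1, P3 2, P4 14, P5 1, P6 3 (sum 22, leaving 3 seats).
Remainders in descending order: P4 0.8984, P6 0.8358, P1 0.7288, P3 0.2182, P2 0.1617, P5 0.1570.
The surplus seats go to P4, P6, P1.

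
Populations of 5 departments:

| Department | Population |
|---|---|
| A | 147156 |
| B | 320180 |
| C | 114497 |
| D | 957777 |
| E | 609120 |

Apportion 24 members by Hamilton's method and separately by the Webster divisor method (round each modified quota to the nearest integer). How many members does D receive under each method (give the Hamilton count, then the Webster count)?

11 and 10

Hamilton: A 2, B 3, C 1, D 11, E 7.
Webster: A 2, B 4, C 1, D 10, E 7.
D gets 11 under Hamilton and 10 under Webster.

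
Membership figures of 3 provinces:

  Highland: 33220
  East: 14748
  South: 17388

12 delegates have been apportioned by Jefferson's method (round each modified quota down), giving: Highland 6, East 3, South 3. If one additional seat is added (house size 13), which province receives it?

Highland

Priority for the next seat is population ÷ (current seats + 1).
Priorities: Highland 4745.714, East 3687.000, South 4347.000.
Highest priority: Highland.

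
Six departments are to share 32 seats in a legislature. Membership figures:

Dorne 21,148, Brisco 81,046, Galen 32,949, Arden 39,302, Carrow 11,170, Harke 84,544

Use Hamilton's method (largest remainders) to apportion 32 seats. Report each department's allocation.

Standard divisor: 270159 ÷ 32 ≈ 8442.469.
Standard quotas: Dorne 2.5050, Brisco 9.5998, Galen 3.9028, Arden 4.6553, Carrow 1.3231, Harke 10.0141.
Lower quotas: Dorne 2, Brisco 9, Galen 3, Arden 4, Carrow 1, Harke 10 (sum 29, leaving 3 seats).
Remainders in descending order: Galen 0.9028, Arden 0.6553, Brisco 0.5998, Dorne 0.5050, Carrow 0.3231, Harke 0.0141.
Largest remainders: Galen, Arden, Brisco receive the extra seats.

Dorne: 2, Brisco: 10, Galen: 4, Arden: 5, Carrow: 1, Harke: 10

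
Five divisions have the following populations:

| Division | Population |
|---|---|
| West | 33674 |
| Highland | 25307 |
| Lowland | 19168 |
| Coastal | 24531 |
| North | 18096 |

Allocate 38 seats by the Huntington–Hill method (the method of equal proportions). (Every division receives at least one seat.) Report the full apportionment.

With divisor 3244: modified quotas West 10.380, Highland 7.801, Lowland 5.909, Coastal 7.562, North 5.578.
Geometric-mean thresholds: West √(10·11)=10.488, Highland √(7·8)=7.483, Lowland √(5·6)=5.477, Coastal √(7·8)=7.483, North √(5·6)=5.477.
Each quota rounded against its threshold gives West 10, Highland 8, Lowland 6, Coastal 8, North 6 (total 38).

West 10; Highland 8; Lowland 6; Coastal 8; North 6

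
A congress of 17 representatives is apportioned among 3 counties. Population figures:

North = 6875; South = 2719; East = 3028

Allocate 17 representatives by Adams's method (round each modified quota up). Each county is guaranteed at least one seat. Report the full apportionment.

Standard divisor 12622/17 ≈ 742.471; standard quotas: North 9.260, South 3.662, East 4.078.
Rounding up gives 10, 4, 5 = 19 seats, so the divisor must be adjusted.
With modified divisor 800: modified quotas North 8.594, South 3.399, East 3.785.
Rounding up: North 9, South 4, East 4 (total 17).

North=9, South=4, East=4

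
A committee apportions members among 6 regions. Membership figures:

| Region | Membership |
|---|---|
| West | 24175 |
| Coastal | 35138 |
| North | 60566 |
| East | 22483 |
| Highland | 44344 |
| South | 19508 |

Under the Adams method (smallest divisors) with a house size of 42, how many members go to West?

5

Standard divisor 206214/42 ≈ 4909.857; standard quotas: West 4.924, Coastal 7.157, North 12.336, East 4.579, Highland 9.032, South 3.973.
Rounding up gives 5, 8, 13, 5, 10, 4 = 45 seats, so the divisor must be adjusted.
With modified divisor 5300: modified quotas West 4.561, Coastal 6.630, North 11.428, East 4.242, Highland 8.367, South 3.681.
Rounding up: West 5, Coastal 7, North 12, East 5, Highland 9, South 4 (total 42).
West receives 5.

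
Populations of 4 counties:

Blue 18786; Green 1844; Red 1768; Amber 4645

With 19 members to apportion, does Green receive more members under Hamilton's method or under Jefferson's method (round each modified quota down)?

Hamilton

Hamilton: Blue 13, Green 2, Red 1, Amber 3.
Jefferson: Blue 14, Green 1, Red 1, Amber 3.
Green gets 2 under Hamilton and 1 under Jefferson.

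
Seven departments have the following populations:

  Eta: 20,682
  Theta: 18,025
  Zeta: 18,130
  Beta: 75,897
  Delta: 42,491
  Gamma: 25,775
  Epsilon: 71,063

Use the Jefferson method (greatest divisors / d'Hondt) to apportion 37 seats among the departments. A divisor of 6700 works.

Eta=3; Theta=2; Zeta=2; Beta=11; Delta=6; Gamma=3; Epsilon=10

With modified divisor 6700: modified quotas Eta 3.087, Theta 2.690, Zeta 2.706, Beta 11.328, Delta 6.342, Gamma 3.847, Epsilon 10.606.
Rounding down: Eta 3, Theta 2, Zeta 2, Beta 11, Delta 6, Gamma 3, Epsilon 10 (total 37).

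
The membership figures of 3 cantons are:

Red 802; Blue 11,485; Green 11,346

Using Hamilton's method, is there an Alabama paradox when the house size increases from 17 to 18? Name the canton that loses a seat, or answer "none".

At 17 seats: Red 1, Blue 8, Green 8.
At 18 seats: Red 0, Blue 9, Green 9.
Red drops from 1 to 0.

Red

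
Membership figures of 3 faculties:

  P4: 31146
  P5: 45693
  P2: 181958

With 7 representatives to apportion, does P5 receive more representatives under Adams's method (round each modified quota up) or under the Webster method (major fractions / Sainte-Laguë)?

Adams

Adams: P4 1, P5 2, P2 4.
Webster: P4 1, P5 1, P2 5.
P5 gets 2 under Adams and 1 under Webster.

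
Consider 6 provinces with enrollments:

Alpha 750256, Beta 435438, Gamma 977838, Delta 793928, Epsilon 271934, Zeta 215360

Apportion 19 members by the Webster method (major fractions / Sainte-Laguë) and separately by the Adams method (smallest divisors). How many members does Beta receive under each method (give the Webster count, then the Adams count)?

2 and 3

Webster: Alpha 4, Beta 2, Gamma 6, Delta 4, Epsilon 2, Zeta 1.
Adams: Alpha 4, Beta 3, Gamma 5, Delta 4, Epsilon 2, Zeta 1.
Beta gets 2 under Webster and 3 under Adams.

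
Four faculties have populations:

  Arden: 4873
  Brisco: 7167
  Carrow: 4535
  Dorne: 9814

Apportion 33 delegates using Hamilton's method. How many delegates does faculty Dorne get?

12

Standard divisor: 26389 ÷ 33 ≈ 799.667.
Standard quotas: Arden 6.0938, Brisco 8.9625, Carrow 5.6711, Dorne 12.2726.
Lower quotas: Arden 6, Brisco 8, Carrow 5, Dorne 12 (sum 31, leaving 2 seats).
Remainders in descending order: Brisco 0.9625, Carrow 0.6711, Dorne 0.2726, Arden 0.0938.
Largest remainders: Brisco, Carrow receive the extra seats.
Dorne receives 12.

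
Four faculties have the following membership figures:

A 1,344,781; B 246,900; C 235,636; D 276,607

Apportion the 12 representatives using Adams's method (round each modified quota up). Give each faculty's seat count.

A 6, B 2, C 2, D 2

Standard divisor 2103924/12 ≈ 175327; standard quotas: A 7.670, B 1.408, C 1.344, D 1.578.
Rounding up gives 8, 2, 2, 2 = 14 seats, so the divisor must be adjusted.
With modified divisor 229900: modified quotas A 5.849, B 1.074, C 1.025, D 1.203.
Rounding up: A 6, B 2, C 2, D 2 (total 12).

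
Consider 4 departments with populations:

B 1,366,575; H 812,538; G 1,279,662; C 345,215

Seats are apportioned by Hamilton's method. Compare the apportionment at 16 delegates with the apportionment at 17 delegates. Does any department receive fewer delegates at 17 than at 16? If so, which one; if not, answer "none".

At 16 seats: B 6, H 3, G 5, C 2.
At 17 seats: B 6, H 4, G 6, C 1.
C drops from 2 to 1.

C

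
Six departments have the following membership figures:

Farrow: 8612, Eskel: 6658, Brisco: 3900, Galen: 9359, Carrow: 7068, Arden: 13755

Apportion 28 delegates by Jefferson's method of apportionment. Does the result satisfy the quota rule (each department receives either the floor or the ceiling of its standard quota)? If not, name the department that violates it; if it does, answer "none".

Standard quotas: Farrow 4.886, Eskel 3.777, Brisco 2.213, Galen 5.310, Carrow 4.010, Arden 7.804.
Jefferson allocation: Farrow 5, Eskel 4, Brisco 2, Galen 5, Carrow 4, Arden 8.
Every allocation lies between the lower and upper quota.

none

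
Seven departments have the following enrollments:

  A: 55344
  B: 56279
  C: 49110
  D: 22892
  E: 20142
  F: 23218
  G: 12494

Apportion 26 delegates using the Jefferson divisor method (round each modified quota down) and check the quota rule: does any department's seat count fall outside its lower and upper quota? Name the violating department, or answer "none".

Standard quotas: A 6.009, B 6.110, C 5.332, D 2.485, E 2.187, F 2.521, G 1.356.
Jefferson allocation: A 6, B 7, C 6, D 2, E 2, F 2, G 1.
Every allocation lies between the lower and upper quota.

none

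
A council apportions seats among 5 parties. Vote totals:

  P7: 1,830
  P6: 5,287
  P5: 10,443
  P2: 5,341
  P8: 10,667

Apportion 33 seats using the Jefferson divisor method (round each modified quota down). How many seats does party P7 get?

1

Standard divisor 33568/33 ≈ 1017.212; standard quotas: P7 1.799, P6 5.198, P5 10.266, P2 5.251, P8 10.487.
Rounding down gives 1, 5, 10, 5, 10 = 31 seats, so the divisor must be adjusted.
With modified divisor 930: modified quotas P7 1.968, P6 5.685, P5 11.229, P2 5.743, P8 11.470.
Rounding down: P7 1, P6 5, P5 11, P2 5, P8 11 (total 33).
P7 receives 1.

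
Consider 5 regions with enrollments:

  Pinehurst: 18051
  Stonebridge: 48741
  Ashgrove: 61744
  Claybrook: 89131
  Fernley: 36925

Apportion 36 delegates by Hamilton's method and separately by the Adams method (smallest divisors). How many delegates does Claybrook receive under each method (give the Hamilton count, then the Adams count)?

13 and 12

Hamilton: Pinehurst 2, Stonebridge 7, Ashgrove 9, Claybrook 13, Fernley 5.
Adams: Pinehurst 3, Stonebridge 7, Ashgrove 9, Claybrook 12, Fernley 5.
Claybrook gets 13 under Hamilton and 12 under Adams.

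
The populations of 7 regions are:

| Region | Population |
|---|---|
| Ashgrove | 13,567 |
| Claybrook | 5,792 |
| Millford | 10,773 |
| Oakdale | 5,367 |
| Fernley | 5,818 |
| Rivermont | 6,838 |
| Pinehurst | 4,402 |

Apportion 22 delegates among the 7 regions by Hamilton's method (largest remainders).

Ashgrove 6, Claybrook 2, Millford 5, Oakdale 2, Fernley 2, Rivermont 3, Pinehurst 2

Total 52557; standard divisor 52557/22 ≈ 2388.955.
Standard quotas: Ashgrove 5.6791, Claybrook 2.4245, Millford 4.5095, Oakdale 2.2466, Fernley 2.4354, Rivermont 2.8623, Pinehurst 1.8426.
Lower quotas: Ashgrove 5, Claybrook 2, Millford 4, Oakdale 2, Fernley 2, Rivermont 2, Pinehurst 1 (sum 18, leaving 4 seats).
Remainders in descending order: Rivermont 0.8623, Pinehurst 0.8426, Ashgrove 0.6791, Millford 0.5095, Fernley 0.4354, Claybrook 0.4245, Oakdale 0.2466.
Largest remainders: Rivermont, Pinehurst, Ashgrove, Millford receive the extra seats.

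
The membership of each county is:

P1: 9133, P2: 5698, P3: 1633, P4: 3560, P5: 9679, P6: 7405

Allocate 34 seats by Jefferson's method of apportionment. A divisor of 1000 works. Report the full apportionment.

With modified divisor 1000: modified quotas P1 9.133, P2 5.698, P3 1.633, P4 3.560, P5 9.679, P6 7.405.
Rounding down: P1 9, P2 5, P3 1, P4 3, P5 9, P6 7 (total 34).

P1 9; P2 5; P3 1; P4 3; P5 9; P6 7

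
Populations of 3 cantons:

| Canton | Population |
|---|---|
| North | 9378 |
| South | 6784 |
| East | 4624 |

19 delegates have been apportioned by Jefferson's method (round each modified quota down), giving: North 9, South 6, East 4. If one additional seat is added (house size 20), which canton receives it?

South

Priority for the next seat is population ÷ (current seats + 1).
Priorities: North 937.800, South 969.143, East 924.800.
Highest priority: South.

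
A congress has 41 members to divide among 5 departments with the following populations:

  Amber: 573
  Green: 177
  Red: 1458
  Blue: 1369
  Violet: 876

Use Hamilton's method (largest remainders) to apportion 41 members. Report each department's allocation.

Amber 5, Green 2, Red 13, Blue 13, Violet 8

Total 4453; standard divisor 4453/41 ≈ 108.61.
Standard quotas: Amber 5.276, Green 1.630, Red 13.424, Blue 12.605, Violet 8.066.
Lower quotas: Amber 5, Green 1, Red 13, Blue 12, Violet 8 (sum 39, leaving 2 seats).
Remainders in descending order: Green 0.630, Blue 0.605, Red 0.424, Amber 0.276, Violet 0.066.
Largest remainders: Green, Blue receive the extra seats.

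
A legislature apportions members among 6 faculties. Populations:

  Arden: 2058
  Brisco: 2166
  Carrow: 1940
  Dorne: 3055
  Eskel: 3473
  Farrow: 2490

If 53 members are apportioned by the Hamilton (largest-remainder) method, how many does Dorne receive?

11

Standard divisor: 15182 ÷ 53 ≈ 286.453.
Standard quotas: Arden 7.184, Brisco 7.561, Carrow 6.772, Dorne 10.665, Eskel 12.124, Farrow 8.693.
Lower quotas: Arden 7, Brisco 7, Carrow 6, Dorne 10, Eskel 12, Farrow 8 (sum 50, leaving 3 seats).
Remainders in descending order: Carrow 0.772, Farrow 0.693, Dorne 0.665, Brisco 0.561, Arden 0.184, Eskel 0.124.
The surplus seats go to Carrow, Farrow, Dorne.
Dorne receives 11.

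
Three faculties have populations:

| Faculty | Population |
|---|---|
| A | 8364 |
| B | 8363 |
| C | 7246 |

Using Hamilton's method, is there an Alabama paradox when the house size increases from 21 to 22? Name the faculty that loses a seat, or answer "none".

At 21 seats: A 7, B 7, C 7.
At 22 seats: A 8, B 8, C 6.
C drops from 7 to 6.

C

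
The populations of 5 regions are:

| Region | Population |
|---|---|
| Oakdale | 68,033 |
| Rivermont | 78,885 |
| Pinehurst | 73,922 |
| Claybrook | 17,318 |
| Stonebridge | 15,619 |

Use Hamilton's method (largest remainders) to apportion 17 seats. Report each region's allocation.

Total 253777; standard divisor 253777/17 ≈ 14928.059.
Standard quotas: Oakdale 4.5574, Rivermont 5.2843, Pinehurst 4.9519, Claybrook 1.1601, Stonebridge 1.0463.
Lower quotas: Oakdale 4, Rivermont 5, Pinehurst 4, Claybrook 1, Stonebridge 1 (sum 15, leaving 2 seats).
Remainders in descending order: Pinehurst 0.9519, Oakdale 0.5574, Rivermont 0.2843, Claybrook 0.1601, Stonebridge 0.0463.
The surplus seats go to Pinehurst, Oakdale.

Oakdale 5, Rivermont 5, Pinehurst 5, Claybrook 1, Stonebridge 1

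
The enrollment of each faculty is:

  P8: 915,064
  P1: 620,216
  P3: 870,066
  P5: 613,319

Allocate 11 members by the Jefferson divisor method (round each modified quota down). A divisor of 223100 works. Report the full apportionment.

P8: 4, P1: 2, P3: 3, P5: 2

With modified divisor 223100: modified quotas P8 4.102, P1 2.780, P3 3.900, P5 2.749.
Rounding down: P8 4, P1 2, P3 3, P5 2 (total 11).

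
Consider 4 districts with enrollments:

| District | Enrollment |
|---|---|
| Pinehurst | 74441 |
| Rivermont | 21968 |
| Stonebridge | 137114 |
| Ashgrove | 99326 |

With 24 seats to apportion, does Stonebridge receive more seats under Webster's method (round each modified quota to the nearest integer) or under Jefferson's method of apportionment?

Jefferson

Webster: Pinehurst 5, Rivermont 2, Stonebridge 10, Ashgrove 7.
Jefferson: Pinehurst 5, Rivermont 1, Stonebridge 11, Ashgrove 7.
Stonebridge gets 10 under Webster and 11 under Jefferson.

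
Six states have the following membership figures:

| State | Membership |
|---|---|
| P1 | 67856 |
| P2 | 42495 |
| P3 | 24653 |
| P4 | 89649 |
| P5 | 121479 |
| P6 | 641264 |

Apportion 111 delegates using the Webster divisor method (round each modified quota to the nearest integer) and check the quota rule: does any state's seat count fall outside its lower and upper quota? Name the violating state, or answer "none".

Standard quotas: P1 7.628, P2 4.777, P3 2.771, P4 10.078, P5 13.656, P6 72.089.
Webster allocation: P1 8, P2 5, P3 3, P4 10, P5 14, P6 71.
P6 has quota 72.089 (lower 72, upper 73) but receives 71 — outside the quota interval.

P6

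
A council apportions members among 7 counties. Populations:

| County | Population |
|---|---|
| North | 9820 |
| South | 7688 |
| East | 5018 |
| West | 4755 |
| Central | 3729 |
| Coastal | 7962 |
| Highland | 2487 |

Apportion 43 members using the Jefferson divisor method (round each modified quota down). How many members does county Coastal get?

8

Standard divisor 41459/43 ≈ 964.163; standard quotas: North 10.185, South 7.974, East 5.205, West 4.932, Central 3.868, Coastal 8.258, Highland 2.579.
Rounding down gives 10, 7, 5, 4, 3, 8, 2 = 39 seats, so the divisor must be adjusted.
With modified divisor 890: modified quotas North 11.034, South 8.638, East 5.638, West 5.343, Central 4.190, Coastal 8.946, Highland 2.794.
Rounding down: North 11, South 8, East 5, West 5, Central 4, Coastal 8, Highland 2 (total 43).
Coastal receives 8.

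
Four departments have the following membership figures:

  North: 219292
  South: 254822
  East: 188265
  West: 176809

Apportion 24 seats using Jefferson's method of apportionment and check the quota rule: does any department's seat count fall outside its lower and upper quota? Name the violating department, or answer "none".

none

Standard quotas: North 6.272, South 7.288, East 5.384, West 5.057.
Jefferson allocation: North 6, South 8, East 5, West 5.
Every allocation lies between the lower and upper quota.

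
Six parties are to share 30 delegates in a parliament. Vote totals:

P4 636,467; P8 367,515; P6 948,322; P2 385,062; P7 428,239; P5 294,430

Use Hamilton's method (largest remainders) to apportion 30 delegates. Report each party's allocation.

Standard divisor: 3060035 ÷ 30 ≈ 102001.167.
Standard quotas: P4 6.2398, P8 3.6030, P6 9.2972, P2 3.7751, P7 4.1984, P5 2.8865.
Lower quotas: P4 6, P8 3, P6 9, P2 3, P7 4, P5 2 (sum 27, leaving 3 seats).
Remainders in descending order: P5 0.8865, P2 0.7751, P8 0.6030, P6 0.2972, P4 0.2398, P7 0.1984.
The surplus seats go to P5, P2, P8.

P4 6, P8 4, P6 9, P2 4, P7 4, P5 3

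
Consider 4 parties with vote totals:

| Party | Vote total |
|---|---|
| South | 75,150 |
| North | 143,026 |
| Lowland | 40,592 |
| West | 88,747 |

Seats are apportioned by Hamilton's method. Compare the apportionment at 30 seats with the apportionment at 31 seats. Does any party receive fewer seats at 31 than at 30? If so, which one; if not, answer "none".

At 30 seats: South 6, North 12, Lowland 4, West 8.
At 31 seats: South 7, North 13, Lowland 3, West 8.
Lowland drops from 4 to 3.

Lowland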